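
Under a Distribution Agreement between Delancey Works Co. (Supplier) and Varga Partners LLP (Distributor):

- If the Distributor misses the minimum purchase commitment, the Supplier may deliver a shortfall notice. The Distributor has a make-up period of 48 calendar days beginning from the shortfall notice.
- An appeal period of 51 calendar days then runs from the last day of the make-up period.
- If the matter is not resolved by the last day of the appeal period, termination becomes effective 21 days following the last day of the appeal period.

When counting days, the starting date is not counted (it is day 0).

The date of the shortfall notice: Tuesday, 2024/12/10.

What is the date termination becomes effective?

2025/04/09

Adding 48 calendar days to 2024/12/10 gives 2025/01/27, which is the last day of the make-up period.
The last day of the appeal period: 2025/01/27 + 51 days = 2025/03/19.
Adding 21 calendar days to 2025/03/19 gives 2025/04/09, which is the date termination becomes effective.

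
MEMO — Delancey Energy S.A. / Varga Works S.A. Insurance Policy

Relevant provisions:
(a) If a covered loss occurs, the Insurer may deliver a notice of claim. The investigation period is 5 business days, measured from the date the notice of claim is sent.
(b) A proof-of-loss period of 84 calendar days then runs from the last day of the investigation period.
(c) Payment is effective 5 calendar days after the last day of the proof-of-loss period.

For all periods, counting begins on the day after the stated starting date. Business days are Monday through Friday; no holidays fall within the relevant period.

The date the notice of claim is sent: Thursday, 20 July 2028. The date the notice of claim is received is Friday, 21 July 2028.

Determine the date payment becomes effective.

24 October 2028

The last day of the investigation period: 5 business days after Thursday, 20 July 2028, skipping weekends — Jul 21, Jul 24, Jul 25, Jul 26, Jul 27 — lands on Thursday, 27 July 2028.
The last day of the proof-of-loss period: 84 calendar days after 27 July 2028 is 19 October 2028.
The date payment becomes effective: 19 October 2028 + 5 days = 24 October 2028.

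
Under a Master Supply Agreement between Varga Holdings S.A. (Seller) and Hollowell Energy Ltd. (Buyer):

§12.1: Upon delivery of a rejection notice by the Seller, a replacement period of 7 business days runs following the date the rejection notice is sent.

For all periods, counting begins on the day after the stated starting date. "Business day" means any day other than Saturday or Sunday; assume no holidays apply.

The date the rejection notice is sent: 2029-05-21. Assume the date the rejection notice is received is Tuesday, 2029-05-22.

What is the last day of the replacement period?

The last day of the replacement period: counting 7 business days from Monday, 2029-05-21 (May 22, May 23, May 24, May 25, May 28, May 29, May 30, skipping weekends) reaches Wednesday, 2029-05-30.

2029-05-30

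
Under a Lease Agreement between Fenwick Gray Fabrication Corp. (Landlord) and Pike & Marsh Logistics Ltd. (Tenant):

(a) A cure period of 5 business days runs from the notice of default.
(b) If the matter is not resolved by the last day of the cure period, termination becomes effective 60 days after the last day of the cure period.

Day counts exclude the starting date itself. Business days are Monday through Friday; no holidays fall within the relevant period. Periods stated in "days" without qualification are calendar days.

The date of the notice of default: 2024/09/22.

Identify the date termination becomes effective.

From Sunday, 2024/09/22, 5 business days (Sep 23, Sep 24, Sep 25, Sep 26, Sep 27, skipping weekends) brings us to Friday, 2024/09/27, which is the last day of the cure period.
Adding 60 calendar days to 2024/09/27 gives 2024/11/26, which is the date termination becomes effective.

2024/11/26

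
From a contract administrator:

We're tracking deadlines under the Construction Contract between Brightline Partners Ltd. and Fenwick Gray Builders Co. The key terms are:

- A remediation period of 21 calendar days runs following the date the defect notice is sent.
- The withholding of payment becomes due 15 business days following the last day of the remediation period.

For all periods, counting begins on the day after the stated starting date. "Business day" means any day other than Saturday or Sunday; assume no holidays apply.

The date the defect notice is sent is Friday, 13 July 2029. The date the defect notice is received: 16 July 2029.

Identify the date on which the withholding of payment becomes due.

Adding 21 calendar days to 13 July 2029 gives 3 August 2029, which is the last day of the remediation period.
The date on which the withholding of payment becomes due: counting 15 business days from Friday, 3 August 2029 (Aug 6, Aug 7, Aug 8, Aug 9, …, Aug 22, Aug 23, Aug 24, skipping weekends) reaches Friday, 24 August 2029.

24 August 2029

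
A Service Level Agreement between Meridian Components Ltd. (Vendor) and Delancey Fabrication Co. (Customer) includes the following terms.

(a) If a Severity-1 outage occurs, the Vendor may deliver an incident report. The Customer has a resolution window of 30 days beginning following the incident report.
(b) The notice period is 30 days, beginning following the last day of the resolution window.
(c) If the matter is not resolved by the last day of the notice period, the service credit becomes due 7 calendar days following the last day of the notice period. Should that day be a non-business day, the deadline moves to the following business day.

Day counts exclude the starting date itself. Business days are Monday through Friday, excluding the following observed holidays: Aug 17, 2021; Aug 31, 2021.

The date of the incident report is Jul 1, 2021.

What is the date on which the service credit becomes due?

Sep 6, 2021

Adding 30 calendar days to Jul 1, 2021 gives Jul 31, 2021, which is the last day of the resolution window.
Adding 30 calendar days to Jul 31, 2021 gives Aug 30, 2021, which is the last day of the notice period.
The date on which the service credit becomes due: Aug 30, 2021 + 7 days = Sep 6, 2021. Sep 6, 2021 is a Monday and is not a listed holiday, so no roll-forward applies.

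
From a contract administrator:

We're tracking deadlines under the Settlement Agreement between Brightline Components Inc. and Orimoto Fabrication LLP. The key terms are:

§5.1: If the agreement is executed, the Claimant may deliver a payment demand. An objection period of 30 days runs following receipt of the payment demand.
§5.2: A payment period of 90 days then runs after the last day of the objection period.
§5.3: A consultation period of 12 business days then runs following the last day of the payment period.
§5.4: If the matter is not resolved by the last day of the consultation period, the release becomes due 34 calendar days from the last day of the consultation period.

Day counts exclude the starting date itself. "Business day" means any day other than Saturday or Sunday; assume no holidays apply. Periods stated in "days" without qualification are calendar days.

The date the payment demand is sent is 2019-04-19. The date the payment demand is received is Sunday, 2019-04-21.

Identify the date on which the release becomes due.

The last day of the objection period: 30 calendar days after 2019-04-21 is 2019-05-21.
The last day of the payment period: 90 calendar days after 2019-05-21 is 2019-08-19.
From Monday, 2019-08-19, 12 business days (Aug 20, Aug 21, Aug 22, Aug 23, …, Sep 2, Sep 3, Sep 4, skipping weekends) brings us to Wednesday, 2019-09-04, which is the last day of the consultation period.
Adding 34 calendar days to 2019-09-04 gives 2019-10-08, which is the date on which the release becomes due.

2019-10-08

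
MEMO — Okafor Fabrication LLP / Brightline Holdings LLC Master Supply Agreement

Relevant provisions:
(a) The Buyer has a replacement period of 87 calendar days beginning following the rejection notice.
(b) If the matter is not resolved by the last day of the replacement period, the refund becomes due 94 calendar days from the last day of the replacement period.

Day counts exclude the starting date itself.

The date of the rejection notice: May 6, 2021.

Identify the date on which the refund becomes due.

The last day of the replacement period: May 6, 2021 + 87 days = Aug 1, 2021.
Adding 94 calendar days to Aug 1, 2021 gives Nov 3, 2021, which is the date on which the refund becomes due.

Nov 3, 2021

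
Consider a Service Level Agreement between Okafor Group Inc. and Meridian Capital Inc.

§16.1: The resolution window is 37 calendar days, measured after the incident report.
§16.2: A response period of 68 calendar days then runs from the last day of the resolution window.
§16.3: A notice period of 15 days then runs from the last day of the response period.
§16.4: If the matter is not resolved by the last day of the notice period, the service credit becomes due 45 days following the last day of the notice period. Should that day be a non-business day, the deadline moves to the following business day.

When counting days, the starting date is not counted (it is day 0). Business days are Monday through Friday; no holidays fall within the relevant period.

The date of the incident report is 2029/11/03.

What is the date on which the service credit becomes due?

2030/04/17

The last day of the resolution window: 37 calendar days after 2029/11/03 is 2029/12/10.
The last day of the response period: 2029/12/10 + 68 days = 2030/02/16.
The last day of the notice period: 2030/02/16 + 15 days = 2030/03/03.
Adding 45 calendar days to 2030/03/03 gives 2030/04/17, which is the date on which the service credit becomes due. 2030/04/17 is a Wednesday, so no roll-forward applies.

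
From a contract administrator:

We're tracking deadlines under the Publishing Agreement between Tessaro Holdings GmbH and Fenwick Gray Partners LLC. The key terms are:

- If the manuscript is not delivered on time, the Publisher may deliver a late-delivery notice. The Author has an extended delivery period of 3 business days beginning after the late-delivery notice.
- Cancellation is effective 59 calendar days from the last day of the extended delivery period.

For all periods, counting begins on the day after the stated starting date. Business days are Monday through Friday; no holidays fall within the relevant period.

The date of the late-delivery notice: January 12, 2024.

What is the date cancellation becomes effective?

From Friday, January 12, 2024, 3 business days (Jan 15, Jan 16, Jan 17, skipping weekends) brings us to Wednesday, January 17, 2024, which is the last day of the extended delivery period.
The date cancellation becomes effective: 59 calendar days after January 17, 2024 is March 16, 2024.

March 16, 2024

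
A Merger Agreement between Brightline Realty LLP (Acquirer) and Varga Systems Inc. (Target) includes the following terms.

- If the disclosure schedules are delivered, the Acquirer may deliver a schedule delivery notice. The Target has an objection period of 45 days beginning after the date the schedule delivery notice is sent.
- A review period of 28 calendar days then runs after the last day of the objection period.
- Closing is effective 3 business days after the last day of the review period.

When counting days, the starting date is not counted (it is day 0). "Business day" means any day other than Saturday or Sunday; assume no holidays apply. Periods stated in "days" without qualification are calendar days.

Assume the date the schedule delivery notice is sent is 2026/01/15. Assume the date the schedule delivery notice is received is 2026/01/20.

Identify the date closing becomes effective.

Adding 45 calendar days to 2026/01/15 gives 2026/03/01, which is the last day of the objection period.
The last day of the review period: 28 calendar days after 2026/03/01 is 2026/03/29.
The date closing becomes effective: 3 business days after Sunday, 2026/03/29, skipping weekends — Mar 30, Mar 31, Apr 1 — lands on Wednesday, 2026/04/01.

2026/04/01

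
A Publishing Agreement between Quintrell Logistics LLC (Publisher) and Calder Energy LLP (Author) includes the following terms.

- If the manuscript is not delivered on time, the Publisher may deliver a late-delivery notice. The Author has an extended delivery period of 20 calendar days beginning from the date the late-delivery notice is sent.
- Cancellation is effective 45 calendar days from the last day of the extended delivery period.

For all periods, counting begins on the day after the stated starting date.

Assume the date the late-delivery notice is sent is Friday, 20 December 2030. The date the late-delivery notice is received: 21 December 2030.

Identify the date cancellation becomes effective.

Adding 20 calendar days to 20 December 2030 gives 9 January 2031, which is the last day of the extended delivery period.
Adding 45 calendar days to 9 January 2031 gives 23 February 2031, which is the date cancellation becomes effective.

23 February 2031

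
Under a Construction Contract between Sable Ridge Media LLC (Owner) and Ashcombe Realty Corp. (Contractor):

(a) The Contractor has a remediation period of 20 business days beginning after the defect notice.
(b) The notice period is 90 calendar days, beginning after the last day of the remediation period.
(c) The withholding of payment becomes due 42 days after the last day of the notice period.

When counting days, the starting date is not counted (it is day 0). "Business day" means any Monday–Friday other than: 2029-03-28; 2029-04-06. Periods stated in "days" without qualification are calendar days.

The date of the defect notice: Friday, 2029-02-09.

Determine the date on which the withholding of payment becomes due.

The last day of the remediation period: 20 business days after Friday, 2029-02-09, skipping weekends — Feb 12, Feb 13, Feb 14, Feb 15, …, Mar 7, Mar 8, Mar 9 — lands on Friday, 2029-03-09.
The last day of the notice period: 2029-03-09 + 90 days = 2029-06-07.
Adding 42 calendar days to 2029-06-07 gives 2029-07-19, which is the date on which the withholding of payment becomes due.

2029-07-19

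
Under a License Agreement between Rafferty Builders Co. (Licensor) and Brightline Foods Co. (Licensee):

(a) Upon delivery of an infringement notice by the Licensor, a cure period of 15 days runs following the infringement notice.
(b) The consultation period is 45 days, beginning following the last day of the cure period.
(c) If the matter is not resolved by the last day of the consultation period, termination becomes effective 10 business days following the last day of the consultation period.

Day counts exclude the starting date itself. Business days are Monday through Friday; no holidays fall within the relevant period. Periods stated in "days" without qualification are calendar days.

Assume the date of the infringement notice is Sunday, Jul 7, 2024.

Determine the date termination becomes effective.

Sep 19, 2024

The last day of the cure period: Jul 7, 2024 + 15 days = Jul 22, 2024.
The last day of the consultation period: Jul 22, 2024 + 45 days = Sep 5, 2024.
The date termination becomes effective: 10 business days after Thursday, Sep 5, 2024, skipping weekends — Sep 6, Sep 9, Sep 10, Sep 11, Sep 12, Sep 13, Sep 16, Sep 17, Sep 18, Sep 19 — lands on Thursday, Sep 19, 2024.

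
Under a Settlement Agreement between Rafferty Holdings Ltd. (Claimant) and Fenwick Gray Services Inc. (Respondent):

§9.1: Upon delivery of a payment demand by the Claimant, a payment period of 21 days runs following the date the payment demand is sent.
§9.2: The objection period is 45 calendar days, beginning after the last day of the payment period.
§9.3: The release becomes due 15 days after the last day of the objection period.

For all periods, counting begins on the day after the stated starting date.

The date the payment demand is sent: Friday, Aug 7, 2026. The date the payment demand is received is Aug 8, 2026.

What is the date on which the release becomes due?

Oct 27, 2026

Adding 21 calendar days to Aug 7, 2026 gives Aug 28, 2026, which is the last day of the payment period.
The last day of the objection period: 45 calendar days after Aug 28, 2026 is Oct 12, 2026.
The date on which the release becomes due: 15 calendar days after Oct 12, 2026 is Oct 27, 2026.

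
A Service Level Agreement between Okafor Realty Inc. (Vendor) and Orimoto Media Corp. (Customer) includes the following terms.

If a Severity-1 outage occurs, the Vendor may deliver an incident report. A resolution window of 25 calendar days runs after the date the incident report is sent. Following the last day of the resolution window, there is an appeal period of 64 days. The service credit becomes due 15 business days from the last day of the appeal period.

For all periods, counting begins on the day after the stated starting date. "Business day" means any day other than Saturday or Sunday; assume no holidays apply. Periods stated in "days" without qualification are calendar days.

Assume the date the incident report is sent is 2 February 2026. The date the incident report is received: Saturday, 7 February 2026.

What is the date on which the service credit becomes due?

The last day of the resolution window: 25 calendar days after 2 February 2026 is 27 February 2026.
The last day of the appeal period: 64 calendar days after 27 February 2026 is 2 May 2026.
The date on which the service credit becomes due: 15 business days after Saturday, 2 May 2026, skipping weekends — May 4, May 5, May 6, May 7, …, May 20, May 21, May 22 — lands on Friday, 22 May 2026.

22 May 2026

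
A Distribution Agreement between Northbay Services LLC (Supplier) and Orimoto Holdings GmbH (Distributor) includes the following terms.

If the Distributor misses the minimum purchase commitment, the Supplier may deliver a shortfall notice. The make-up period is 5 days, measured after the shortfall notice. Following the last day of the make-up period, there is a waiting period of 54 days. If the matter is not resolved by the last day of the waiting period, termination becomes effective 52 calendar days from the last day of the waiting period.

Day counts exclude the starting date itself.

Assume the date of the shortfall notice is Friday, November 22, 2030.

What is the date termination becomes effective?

March 13, 2031

Adding 5 calendar days to November 22, 2030 gives November 27, 2030, which is the last day of the make-up period.
The last day of the waiting period: 54 calendar days after November 27, 2030 is January 20, 2031.
The date termination becomes effective: January 20, 2031 + 52 days = March 13, 2031.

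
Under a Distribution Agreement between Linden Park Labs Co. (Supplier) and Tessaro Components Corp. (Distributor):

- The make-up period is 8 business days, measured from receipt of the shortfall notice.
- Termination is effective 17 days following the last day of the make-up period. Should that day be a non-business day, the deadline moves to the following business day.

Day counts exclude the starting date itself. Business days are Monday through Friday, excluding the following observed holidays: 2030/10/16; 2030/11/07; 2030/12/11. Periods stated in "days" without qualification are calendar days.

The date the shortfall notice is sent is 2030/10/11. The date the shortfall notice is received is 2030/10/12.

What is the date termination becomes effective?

The last day of the make-up period: counting 8 business days from Saturday, 2030/10/12 (Oct 14, Oct 15, Oct 17, Oct 18, Oct 21, Oct 22, Oct 23, Oct 24, skipping weekends and the listed holiday on Oct 16) reaches Thursday, 2030/10/24.
Adding 17 calendar days to 2030/10/24 gives 2030/11/10, which is the date termination becomes effective. That falls on a Sunday, so it rolls to the next business day, Monday, 2030/11/11.

2030/11/11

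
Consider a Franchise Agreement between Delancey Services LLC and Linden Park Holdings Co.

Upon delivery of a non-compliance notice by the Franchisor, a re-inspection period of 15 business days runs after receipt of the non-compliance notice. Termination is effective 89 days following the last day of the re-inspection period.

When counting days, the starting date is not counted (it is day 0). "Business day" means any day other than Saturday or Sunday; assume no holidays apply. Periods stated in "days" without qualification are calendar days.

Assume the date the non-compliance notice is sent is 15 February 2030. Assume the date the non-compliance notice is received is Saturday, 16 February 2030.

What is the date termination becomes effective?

The last day of the re-inspection period: counting 15 business days from Saturday, 16 February 2030 (Feb 18, Feb 19, Feb 20, Feb 21, …, Mar 6, Mar 7, Mar 8, skipping weekends) reaches Friday, 8 March 2030.
The date termination becomes effective: 89 calendar days after 8 March 2030 is 5 June 2030.

5 June 2030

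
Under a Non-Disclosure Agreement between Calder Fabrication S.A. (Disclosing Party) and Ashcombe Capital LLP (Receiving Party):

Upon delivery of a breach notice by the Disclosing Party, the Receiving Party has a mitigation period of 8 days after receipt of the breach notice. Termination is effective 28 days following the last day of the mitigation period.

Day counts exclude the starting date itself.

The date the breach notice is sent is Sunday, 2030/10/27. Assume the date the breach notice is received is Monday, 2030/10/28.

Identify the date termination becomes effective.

2030/12/03

The last day of the mitigation period: 8 calendar days after 2030/10/28 is 2030/11/05.
Adding 28 calendar days to 2030/11/05 gives 2030/12/03, which is the date termination becomes effective.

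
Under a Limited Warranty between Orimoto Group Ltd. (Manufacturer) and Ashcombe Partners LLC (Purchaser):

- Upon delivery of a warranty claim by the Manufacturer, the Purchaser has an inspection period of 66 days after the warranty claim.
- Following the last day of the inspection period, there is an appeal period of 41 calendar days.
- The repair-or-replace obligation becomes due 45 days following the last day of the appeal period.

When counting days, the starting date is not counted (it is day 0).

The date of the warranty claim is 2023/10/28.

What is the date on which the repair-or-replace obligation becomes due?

2024/03/28

The last day of the inspection period: 66 calendar days after 2023/10/28 is 2024/01/02.
The last day of the appeal period: 41 calendar days after 2024/01/02 is 2024/02/12.
The date on which the repair-or-replace obligation becomes due: 45 calendar days after 2024/02/12 is 2024/03/28.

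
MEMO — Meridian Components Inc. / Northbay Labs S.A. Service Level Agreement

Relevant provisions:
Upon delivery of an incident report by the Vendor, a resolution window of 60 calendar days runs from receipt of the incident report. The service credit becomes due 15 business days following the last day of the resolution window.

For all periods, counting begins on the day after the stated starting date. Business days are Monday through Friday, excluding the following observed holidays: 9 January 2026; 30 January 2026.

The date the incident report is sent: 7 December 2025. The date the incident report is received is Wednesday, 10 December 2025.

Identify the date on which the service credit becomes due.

The last day of the resolution window: 10 December 2025 + 60 days = 8 February 2026.
The date on which the service credit becomes due: counting 15 business days from Sunday, 8 February 2026 (Feb 9, Feb 10, Feb 11, Feb 12, …, Feb 25, Feb 26, Feb 27, skipping weekends) reaches Friday, 27 February 2026.

27 February 2026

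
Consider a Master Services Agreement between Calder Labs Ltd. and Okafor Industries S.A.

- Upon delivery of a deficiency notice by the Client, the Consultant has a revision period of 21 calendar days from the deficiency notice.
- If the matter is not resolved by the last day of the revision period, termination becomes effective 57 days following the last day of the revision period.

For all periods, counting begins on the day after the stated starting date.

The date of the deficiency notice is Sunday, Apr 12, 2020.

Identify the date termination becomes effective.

The last day of the revision period: 21 calendar days after Apr 12, 2020 is May 3, 2020.
Adding 57 calendar days to May 3, 2020 gives Jun 29, 2020, which is the date termination becomes effective.

Jun 29, 2020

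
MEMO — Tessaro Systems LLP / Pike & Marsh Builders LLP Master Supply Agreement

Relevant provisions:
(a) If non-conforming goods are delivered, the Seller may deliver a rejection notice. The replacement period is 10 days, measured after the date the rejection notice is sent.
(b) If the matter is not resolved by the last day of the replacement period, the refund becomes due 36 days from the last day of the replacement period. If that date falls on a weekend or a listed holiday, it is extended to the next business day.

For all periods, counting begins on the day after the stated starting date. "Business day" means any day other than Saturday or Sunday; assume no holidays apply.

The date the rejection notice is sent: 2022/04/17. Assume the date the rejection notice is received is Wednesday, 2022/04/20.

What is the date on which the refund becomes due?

2022/06/02

The last day of the replacement period: 2022/04/17 + 10 days = 2022/04/27.
Adding 36 calendar days to 2022/04/27 gives 2022/06/02, which is the date on which the refund becomes due. 2022/06/02 is a Thursday, so no roll-forward applies.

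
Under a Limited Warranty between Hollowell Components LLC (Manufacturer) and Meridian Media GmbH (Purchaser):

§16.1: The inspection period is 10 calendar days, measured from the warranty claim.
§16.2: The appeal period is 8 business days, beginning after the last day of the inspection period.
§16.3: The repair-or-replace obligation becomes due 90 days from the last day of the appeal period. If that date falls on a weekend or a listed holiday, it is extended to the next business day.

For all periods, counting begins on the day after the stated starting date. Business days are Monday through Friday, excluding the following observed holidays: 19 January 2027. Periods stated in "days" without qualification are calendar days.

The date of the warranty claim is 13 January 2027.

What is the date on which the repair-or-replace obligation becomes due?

The last day of the inspection period: 10 calendar days after 13 January 2027 is 23 January 2027.
The last day of the appeal period: counting 8 business days from Saturday, 23 January 2027 (Jan 25, Jan 26, Jan 27, Jan 28, Jan 29, Feb 1, Feb 2, Feb 3, skipping weekends) reaches Wednesday, 3 February 2027.
The date on which the repair-or-replace obligation becomes due: 90 calendar days after 3 February 2027 is 4 May 2027. 4 May 2027 is a Tuesday and is not a listed holiday, so no roll-forward applies.

4 May 2027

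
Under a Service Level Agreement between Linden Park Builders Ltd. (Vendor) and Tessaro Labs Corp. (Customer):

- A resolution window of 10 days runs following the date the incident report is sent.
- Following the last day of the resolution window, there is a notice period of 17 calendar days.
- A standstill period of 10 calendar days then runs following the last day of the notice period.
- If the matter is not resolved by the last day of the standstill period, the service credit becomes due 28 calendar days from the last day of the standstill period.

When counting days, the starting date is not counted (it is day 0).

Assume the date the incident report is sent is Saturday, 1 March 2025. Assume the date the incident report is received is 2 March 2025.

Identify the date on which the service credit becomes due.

The last day of the resolution window: 10 calendar days after 1 March 2025 is 11 March 2025.
Adding 17 calendar days to 11 March 2025 gives 28 March 2025, which is the last day of the notice period.
The last day of the standstill period: 10 calendar days after 28 March 2025 is 7 April 2025.
The date on which the service credit becomes due: 7 April 2025 + 28 days = 5 May 2025.

5 May 2025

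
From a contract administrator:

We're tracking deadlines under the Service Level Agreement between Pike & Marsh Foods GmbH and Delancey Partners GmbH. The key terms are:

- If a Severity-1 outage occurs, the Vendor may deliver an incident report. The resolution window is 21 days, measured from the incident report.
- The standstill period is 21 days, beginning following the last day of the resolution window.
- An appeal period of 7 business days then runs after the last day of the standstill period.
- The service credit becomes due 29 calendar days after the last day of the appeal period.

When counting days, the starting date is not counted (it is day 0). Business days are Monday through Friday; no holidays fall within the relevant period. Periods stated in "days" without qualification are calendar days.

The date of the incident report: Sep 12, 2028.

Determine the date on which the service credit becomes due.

Dec 1, 2028

The last day of the resolution window: 21 calendar days after Sep 12, 2028 is Oct 3, 2028.
The last day of the standstill period: 21 calendar days after Oct 3, 2028 is Oct 24, 2028.
The last day of the appeal period: counting 7 business days from Tuesday, Oct 24, 2028 (Oct 25, Oct 26, Oct 27, Oct 30, Oct 31, Nov 1, Nov 2, skipping weekends) reaches Thursday, Nov 2, 2028.
Adding 29 calendar days to Nov 2, 2028 gives Dec 1, 2028, which is the date on which the service credit becomes due.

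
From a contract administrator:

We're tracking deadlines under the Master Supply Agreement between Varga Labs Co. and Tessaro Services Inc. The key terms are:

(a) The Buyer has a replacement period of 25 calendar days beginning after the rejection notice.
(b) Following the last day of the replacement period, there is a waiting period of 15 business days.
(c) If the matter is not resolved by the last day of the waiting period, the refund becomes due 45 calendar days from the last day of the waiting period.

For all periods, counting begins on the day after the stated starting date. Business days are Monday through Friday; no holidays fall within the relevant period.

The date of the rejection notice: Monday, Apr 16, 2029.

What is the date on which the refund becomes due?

The last day of the replacement period: Apr 16, 2029 + 25 days = May 11, 2029.
The last day of the waiting period: counting 15 business days from Friday, May 11, 2029 (May 14, May 15, May 16, May 17, …, May 30, May 31, Jun 1, skipping weekends) reaches Friday, Jun 1, 2029.
The date on which the refund becomes due: 45 calendar days after Jun 1, 2029 is Jul 16, 2029.

Jul 16, 2029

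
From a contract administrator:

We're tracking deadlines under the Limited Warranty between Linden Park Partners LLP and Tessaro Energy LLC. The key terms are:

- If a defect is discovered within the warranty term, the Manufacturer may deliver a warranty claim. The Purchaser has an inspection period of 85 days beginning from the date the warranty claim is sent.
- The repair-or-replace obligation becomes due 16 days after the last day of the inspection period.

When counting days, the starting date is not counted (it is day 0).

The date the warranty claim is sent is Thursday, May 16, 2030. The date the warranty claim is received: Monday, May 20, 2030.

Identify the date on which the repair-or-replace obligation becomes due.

August 25, 2030

Adding 85 calendar days to May 16, 2030 gives August 9, 2030, which is the last day of the inspection period.
Adding 16 calendar days to August 9, 2030 gives August 25, 2030, which is the date on which the repair-or-replace obligation becomes due.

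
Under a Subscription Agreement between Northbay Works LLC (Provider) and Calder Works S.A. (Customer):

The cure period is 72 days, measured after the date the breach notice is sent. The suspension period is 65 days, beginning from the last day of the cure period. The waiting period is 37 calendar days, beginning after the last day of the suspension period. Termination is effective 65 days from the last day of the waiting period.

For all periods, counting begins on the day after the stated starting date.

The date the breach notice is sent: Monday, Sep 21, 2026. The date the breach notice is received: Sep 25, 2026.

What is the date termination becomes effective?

The last day of the cure period: 72 calendar days after Sep 21, 2026 is Dec 2, 2026.
Adding 65 calendar days to Dec 2, 2026 gives Feb 5, 2027, which is the last day of the suspension period.
The last day of the waiting period: Feb 5, 2027 + 37 days = Mar 14, 2027.
Adding 65 calendar days to Mar 14, 2027 gives May 18, 2027, which is the date termination becomes effective.

May 18, 2027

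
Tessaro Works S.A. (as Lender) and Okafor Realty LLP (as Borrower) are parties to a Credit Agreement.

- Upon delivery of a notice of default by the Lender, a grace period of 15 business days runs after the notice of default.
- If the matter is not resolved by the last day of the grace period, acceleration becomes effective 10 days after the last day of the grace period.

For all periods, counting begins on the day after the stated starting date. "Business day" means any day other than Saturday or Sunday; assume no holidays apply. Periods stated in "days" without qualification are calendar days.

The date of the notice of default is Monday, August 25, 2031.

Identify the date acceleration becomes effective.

September 25, 2031

The last day of the grace period: counting 15 business days from Monday, August 25, 2031 (Aug 26, Aug 27, Aug 28, Aug 29, …, Sep 11, Sep 12, Sep 15, skipping weekends) reaches Monday, September 15, 2031.
The date acceleration becomes effective: September 15, 2031 + 10 days = September 25, 2031.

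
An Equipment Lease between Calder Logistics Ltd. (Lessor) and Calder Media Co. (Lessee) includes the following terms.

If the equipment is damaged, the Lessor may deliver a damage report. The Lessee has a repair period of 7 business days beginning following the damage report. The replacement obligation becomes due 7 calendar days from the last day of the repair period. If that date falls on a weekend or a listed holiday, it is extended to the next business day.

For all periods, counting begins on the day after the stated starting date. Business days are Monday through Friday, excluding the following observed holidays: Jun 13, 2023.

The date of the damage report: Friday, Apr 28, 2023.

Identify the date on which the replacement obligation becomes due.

From Friday, Apr 28, 2023, 7 business days (May 1, May 2, May 3, May 4, May 5, May 8, May 9, skipping weekends) brings us to Tuesday, May 9, 2023, which is the last day of the repair period.
The date on which the replacement obligation becomes due: 7 calendar days after May 9, 2023 is May 16, 2023. May 16, 2023 is a Tuesday and is not a listed holiday, so no roll-forward applies.

May 16, 2023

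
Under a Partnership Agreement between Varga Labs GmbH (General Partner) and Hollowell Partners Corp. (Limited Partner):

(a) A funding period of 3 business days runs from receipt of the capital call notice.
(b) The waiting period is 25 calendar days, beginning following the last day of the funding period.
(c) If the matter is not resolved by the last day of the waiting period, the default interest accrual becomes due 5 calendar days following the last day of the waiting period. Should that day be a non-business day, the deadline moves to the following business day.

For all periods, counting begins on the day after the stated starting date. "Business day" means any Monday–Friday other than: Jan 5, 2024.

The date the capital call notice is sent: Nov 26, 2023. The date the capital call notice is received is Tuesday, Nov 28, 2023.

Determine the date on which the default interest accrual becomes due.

Jan 1, 2024

The last day of the funding period: 3 business days after Tuesday, Nov 28, 2023, skipping weekends — Nov 29, Nov 30, Dec 1 — lands on Friday, Dec 1, 2023.
Adding 25 calendar days to Dec 1, 2023 gives Dec 26, 2023, which is the last day of the waiting period.
The date on which the default interest accrual becomes due: 5 calendar days after Dec 26, 2023 is Dec 31, 2023. That falls on a Sunday, so it rolls to the next business day, Monday, Jan 1, 2024.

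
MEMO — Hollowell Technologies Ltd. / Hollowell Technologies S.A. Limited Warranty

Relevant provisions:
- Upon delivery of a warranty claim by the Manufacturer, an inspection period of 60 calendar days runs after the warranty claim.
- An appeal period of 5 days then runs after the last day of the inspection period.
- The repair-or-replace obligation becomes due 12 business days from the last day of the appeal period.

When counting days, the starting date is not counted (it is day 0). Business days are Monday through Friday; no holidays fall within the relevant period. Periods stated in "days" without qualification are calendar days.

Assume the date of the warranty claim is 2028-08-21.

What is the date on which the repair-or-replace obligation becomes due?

Adding 60 calendar days to 2028-08-21 gives 2028-10-20, which is the last day of the inspection period.
The last day of the appeal period: 2028-10-20 + 5 days = 2028-10-25.
From Wednesday, 2028-10-25, 12 business days (Oct 26, Oct 27, Oct 30, Oct 31, …, Nov 8, Nov 9, Nov 10, skipping weekends) brings us to Friday, 2028-11-10, which is the date on which the repair-or-replace obligation becomes due.

2028-11-10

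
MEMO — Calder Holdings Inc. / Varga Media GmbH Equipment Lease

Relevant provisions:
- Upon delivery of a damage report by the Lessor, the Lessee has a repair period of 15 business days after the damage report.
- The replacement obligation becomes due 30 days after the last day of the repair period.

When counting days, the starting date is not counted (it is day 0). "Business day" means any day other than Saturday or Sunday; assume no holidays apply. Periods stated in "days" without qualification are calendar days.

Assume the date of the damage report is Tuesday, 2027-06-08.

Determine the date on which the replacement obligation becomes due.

From Tuesday, 2027-06-08, 15 business days (Jun 9, Jun 10, Jun 11, Jun 14, …, Jun 25, Jun 28, Jun 29, skipping weekends) brings us to Tuesday, 2027-06-29, which is the last day of the repair period.
Adding 30 calendar days to 2027-06-29 gives 2027-07-29, which is the date on which the replacement obligation becomes due.

2027-07-29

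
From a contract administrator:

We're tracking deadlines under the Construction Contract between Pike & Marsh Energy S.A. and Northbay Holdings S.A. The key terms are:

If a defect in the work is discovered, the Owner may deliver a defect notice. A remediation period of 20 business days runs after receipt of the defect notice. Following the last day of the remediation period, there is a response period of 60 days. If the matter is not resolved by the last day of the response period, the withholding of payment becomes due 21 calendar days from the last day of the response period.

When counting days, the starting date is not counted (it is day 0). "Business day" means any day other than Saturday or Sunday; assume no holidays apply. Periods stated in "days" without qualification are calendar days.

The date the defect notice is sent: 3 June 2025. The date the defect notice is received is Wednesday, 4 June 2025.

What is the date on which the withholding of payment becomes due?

21 September 2025

From Wednesday, 4 June 2025, 20 business days (Jun 5, Jun 6, Jun 9, Jun 10, …, Jun 30, Jul 1, Jul 2, skipping weekends) brings us to Wednesday, 2 July 2025, which is the last day of the remediation period.
The last day of the response period: 2 July 2025 + 60 days = 31 August 2025.
The date on which the withholding of payment becomes due: 31 August 2025 + 21 days = 21 September 2025.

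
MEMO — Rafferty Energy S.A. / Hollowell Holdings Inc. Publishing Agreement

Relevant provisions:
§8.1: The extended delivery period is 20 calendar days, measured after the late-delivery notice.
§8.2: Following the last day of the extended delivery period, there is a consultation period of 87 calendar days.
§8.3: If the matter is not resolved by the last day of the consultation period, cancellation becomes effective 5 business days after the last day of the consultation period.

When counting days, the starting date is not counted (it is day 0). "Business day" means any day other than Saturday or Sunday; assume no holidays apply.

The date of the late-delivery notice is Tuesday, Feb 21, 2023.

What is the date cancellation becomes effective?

Jun 15, 2023

The last day of the extended delivery period: 20 calendar days after Feb 21, 2023 is Mar 13, 2023.
Adding 87 calendar days to Mar 13, 2023 gives Jun 8, 2023, which is the last day of the consultation period.
The date cancellation becomes effective: 5 business days after Thursday, Jun 8, 2023, skipping weekends — Jun 9, Jun 12, Jun 13, Jun 14, Jun 15 — lands on Thursday, Jun 15, 2023.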